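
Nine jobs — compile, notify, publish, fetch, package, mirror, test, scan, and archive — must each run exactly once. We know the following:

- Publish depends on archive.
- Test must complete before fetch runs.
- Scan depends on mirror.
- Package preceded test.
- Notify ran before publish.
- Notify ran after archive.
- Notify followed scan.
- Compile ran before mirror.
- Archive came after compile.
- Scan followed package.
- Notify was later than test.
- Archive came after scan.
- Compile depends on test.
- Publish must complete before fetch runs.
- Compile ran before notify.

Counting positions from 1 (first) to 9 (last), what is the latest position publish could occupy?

8

Publish must come before fetch — 1 stage forced after it.
Everything else can be placed before publish in some valid order, so publish can sit as late as position 9 − 1 = 8.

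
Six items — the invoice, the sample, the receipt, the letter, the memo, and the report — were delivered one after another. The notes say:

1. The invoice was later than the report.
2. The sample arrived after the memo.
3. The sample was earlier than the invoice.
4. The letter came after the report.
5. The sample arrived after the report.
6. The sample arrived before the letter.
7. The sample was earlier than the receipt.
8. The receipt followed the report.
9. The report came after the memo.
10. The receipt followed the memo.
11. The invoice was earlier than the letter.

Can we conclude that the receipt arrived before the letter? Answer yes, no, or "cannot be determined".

No chain of stated constraints runs from the receipt to the letter, and none runs from the letter to the receipt either.
So the relative order of the receipt and the letter is not fixed by the given facts.

cannot be determined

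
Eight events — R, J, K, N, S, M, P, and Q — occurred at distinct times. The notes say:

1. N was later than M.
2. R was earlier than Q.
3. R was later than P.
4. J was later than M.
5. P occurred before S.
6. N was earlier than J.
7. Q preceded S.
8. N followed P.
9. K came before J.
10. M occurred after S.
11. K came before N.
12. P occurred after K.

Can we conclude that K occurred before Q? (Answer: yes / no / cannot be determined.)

Chain the constraints: K → P → R → Q. Each link is directly stated, so K comes before Q.

yes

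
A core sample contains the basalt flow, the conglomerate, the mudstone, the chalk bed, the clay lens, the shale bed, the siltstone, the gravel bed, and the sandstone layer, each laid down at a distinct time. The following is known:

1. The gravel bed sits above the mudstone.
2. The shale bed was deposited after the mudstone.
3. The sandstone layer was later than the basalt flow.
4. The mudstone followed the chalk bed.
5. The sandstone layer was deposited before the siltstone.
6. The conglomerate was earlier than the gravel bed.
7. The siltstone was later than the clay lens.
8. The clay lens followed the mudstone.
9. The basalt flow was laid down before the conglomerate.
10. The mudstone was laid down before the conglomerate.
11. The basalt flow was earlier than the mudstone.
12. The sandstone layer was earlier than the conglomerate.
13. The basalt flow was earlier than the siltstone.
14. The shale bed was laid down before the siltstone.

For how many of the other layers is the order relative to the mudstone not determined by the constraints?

1

Forced before the mudstone: the basalt flow and the chalk bed; forced after the mudstone: the clay lens, the conglomerate, the gravel bed, the shale bed, and the siltstone.
That leaves the sandstone layer with no forced order relative to the mudstone — 1.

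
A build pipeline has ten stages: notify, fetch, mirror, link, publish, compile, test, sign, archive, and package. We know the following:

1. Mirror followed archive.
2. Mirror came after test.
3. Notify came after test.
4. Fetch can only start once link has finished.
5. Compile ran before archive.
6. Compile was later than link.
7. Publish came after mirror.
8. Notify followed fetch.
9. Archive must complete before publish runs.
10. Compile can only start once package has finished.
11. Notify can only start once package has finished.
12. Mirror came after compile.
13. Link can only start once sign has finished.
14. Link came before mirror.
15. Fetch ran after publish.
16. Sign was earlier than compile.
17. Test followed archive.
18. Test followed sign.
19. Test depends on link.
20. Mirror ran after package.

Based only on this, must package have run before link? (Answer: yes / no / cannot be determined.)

cannot be determined

No chain of stated constraints runs from package to link, and none runs from link to package either.
So the relative order of package and link is not fixed by the given facts.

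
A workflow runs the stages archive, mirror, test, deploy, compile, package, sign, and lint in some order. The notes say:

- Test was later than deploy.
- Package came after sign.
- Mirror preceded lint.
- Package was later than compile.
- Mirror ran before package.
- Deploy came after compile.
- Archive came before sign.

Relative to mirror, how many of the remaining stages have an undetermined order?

Forced after mirror: lint and package.
That leaves archive, compile, deploy, sign, and test with no forced order relative to mirror — 5.

5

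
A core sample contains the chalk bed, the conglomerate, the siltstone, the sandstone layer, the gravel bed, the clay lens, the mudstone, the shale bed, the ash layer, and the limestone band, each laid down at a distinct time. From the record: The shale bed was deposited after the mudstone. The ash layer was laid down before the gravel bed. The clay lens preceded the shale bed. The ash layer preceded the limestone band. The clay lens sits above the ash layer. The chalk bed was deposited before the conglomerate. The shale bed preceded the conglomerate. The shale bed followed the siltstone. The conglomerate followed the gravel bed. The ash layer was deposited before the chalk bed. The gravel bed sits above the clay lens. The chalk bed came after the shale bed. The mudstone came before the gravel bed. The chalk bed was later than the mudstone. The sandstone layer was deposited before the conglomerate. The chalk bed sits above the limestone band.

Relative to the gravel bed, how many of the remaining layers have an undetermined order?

5

Forced before the gravel bed: the ash layer, the clay lens, and the mudstone; forced after the gravel bed: the conglomerate.
That leaves the chalk bed, the limestone band, the sandstone layer, the shale bed, and the siltstone with no forced order relative to the gravel bed — 5.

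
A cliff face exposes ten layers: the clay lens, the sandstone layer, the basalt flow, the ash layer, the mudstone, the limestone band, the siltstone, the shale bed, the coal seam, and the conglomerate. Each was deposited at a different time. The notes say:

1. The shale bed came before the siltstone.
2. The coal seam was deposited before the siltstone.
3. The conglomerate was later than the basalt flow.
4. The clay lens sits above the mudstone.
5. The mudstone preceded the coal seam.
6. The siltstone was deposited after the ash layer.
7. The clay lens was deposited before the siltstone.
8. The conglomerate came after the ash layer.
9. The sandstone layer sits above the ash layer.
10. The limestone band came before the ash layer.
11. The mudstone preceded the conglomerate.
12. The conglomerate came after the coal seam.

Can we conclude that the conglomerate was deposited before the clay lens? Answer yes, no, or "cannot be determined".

No chain of stated constraints runs from the conglomerate to the clay lens, and none runs from the clay lens to the conglomerate either.
So the relative order of the conglomerate and the clay lens is not fixed by the given facts.

cannot be determined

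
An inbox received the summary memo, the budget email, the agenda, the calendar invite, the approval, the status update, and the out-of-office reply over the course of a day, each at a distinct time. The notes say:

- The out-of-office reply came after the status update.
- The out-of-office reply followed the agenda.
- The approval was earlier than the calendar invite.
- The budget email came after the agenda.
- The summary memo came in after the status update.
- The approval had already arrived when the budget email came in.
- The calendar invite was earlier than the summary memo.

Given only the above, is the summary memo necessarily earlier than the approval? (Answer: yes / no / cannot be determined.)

no

Tracing the constraints gives the approval → the calendar invite → the summary memo, so the approval must come before the summary memo.
That means the summary memo cannot be before the approval.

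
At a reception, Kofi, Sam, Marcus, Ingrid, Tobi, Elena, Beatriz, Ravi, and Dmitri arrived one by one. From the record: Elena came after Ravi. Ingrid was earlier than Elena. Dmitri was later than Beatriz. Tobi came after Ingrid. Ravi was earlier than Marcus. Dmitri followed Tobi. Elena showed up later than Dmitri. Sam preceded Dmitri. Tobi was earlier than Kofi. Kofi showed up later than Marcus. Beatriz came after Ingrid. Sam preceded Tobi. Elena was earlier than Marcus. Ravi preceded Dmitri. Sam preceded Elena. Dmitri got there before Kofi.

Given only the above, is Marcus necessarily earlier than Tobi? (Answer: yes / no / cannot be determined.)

Tracing the constraints gives Tobi → Dmitri → Elena → Marcus, so Tobi must come before Marcus.
That means Marcus cannot be before Tobi.

no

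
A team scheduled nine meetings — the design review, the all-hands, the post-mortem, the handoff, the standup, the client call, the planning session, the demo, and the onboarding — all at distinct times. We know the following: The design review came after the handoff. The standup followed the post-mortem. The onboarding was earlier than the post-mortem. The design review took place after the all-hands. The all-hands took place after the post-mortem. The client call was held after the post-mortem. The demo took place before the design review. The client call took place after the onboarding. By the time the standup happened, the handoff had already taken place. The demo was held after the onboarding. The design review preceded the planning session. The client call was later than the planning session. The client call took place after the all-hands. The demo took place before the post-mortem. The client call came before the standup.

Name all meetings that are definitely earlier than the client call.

Directly stated before the client call: the all-hands, the onboarding, the planning session, and the post-mortem.
The demo reaches the client call via the demo → the post-mortem → the client call.
The design review reaches the client call via the design review → the planning session → the client call.
The handoff reaches the client call via the handoff → the design review → the planning session → the client call.
No chain forces the standup ahead of the client call.

the all-hands, the demo, the design review, the handoff, the onboarding, the planning session, the post-mortem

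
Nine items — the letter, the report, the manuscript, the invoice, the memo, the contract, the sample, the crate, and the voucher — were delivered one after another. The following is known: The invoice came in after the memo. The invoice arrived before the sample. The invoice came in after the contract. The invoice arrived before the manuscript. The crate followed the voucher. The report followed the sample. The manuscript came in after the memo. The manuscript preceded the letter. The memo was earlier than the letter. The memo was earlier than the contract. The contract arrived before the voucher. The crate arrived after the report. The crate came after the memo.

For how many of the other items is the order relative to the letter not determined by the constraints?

4

Forced before the letter: the contract, the invoice, the manuscript, and the memo.
That leaves the crate, the report, the sample, and the voucher with no forced order relative to the letter — 4.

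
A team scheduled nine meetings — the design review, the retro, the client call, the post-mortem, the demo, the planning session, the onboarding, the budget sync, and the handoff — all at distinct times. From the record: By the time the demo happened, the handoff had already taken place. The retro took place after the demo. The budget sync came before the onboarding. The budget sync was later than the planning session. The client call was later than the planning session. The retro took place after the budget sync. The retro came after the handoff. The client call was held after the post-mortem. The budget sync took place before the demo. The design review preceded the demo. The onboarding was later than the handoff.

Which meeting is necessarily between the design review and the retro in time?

Tracing the constraints gives the design review → the demo → the retro, so the demo sits after the design review and before the retro.
No other meeting is forced both after the design review and before the retro.

the demo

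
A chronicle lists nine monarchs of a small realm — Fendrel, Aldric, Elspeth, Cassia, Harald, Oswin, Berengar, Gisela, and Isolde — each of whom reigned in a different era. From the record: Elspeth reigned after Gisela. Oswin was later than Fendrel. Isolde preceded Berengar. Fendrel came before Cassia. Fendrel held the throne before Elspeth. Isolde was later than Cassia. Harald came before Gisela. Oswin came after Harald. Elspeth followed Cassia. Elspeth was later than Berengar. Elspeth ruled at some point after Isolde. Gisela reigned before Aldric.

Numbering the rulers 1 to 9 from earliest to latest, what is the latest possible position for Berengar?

8

Berengar must come before Elspeth — 1 ruler forced after them.
Everything else can be placed before Berengar in some valid order, so Berengar can sit as late as position 9 − 1 = 8.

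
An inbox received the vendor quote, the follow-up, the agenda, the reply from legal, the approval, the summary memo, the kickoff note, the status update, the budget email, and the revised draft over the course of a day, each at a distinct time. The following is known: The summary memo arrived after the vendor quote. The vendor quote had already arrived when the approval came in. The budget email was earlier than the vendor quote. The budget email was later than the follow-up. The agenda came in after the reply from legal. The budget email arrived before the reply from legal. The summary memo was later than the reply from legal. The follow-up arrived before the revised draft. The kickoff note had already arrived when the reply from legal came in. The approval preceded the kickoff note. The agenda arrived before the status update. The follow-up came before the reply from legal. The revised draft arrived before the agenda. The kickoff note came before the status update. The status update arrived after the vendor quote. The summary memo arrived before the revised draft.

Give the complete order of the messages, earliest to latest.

the follow-up, the budget email, the vendor quote, the approval, the kickoff note, the reply from legal, the summary memo, the revised draft, the agenda, the status update

The constraints fix every adjacent pair, so only one ordering works:
the follow-up → the budget email → the vendor quote → the approval → the kickoff note → the reply from legal → the summary memo → the revised draft → the agenda → the status update.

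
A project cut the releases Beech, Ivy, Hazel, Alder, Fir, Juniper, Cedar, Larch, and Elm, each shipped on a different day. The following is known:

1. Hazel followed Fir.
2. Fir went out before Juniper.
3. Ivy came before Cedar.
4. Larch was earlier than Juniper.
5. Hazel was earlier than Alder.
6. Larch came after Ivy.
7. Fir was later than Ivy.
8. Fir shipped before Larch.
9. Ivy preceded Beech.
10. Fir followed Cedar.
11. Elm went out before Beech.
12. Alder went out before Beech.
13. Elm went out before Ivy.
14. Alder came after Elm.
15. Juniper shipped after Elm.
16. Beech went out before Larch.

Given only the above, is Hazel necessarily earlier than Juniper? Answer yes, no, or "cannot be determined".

yes

Chain the constraints: Hazel → Alder → Beech → Larch → Juniper. Each link is directly stated, so Hazel comes before Juniper.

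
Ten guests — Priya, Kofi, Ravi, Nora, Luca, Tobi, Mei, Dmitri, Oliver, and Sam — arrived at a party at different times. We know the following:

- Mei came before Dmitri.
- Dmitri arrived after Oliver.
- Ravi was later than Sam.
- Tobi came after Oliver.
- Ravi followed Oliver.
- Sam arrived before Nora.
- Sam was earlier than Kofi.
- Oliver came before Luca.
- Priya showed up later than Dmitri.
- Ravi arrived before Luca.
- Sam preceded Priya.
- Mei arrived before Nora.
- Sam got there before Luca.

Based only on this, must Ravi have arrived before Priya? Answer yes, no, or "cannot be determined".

cannot be determined

No chain of stated constraints runs from Ravi to Priya, and none runs from Priya to Ravi either.
So the relative order of Ravi and Priya is not fixed by the given facts.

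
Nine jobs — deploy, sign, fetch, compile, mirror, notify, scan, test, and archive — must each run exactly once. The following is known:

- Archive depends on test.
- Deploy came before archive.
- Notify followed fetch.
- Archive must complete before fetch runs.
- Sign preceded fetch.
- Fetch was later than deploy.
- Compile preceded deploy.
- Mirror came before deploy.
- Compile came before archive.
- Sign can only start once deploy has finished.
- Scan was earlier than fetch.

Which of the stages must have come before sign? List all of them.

compile, deploy, mirror

Directly stated before sign: deploy.
Compile reaches sign via compile → deploy → sign.
Mirror reaches sign via mirror → deploy → sign.
No chain forces scan (or any of the others) ahead of sign.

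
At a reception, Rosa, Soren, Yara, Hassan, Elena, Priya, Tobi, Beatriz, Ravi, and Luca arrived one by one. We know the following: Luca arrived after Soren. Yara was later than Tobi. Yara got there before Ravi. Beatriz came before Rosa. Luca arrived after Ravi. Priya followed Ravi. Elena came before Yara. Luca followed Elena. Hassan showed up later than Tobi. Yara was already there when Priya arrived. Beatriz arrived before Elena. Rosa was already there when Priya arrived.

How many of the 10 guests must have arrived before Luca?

Directly stated before Luca: Elena, Ravi, and Soren.
Beatriz reaches Luca via Beatriz → Elena → Luca.
Tobi reaches Luca via Tobi → Yara → Ravi → Luca.
Yara reaches Luca via Yara → Ravi → Luca.
That's Beatriz, Elena, Ravi, Soren, Tobi, and Yara — 6 in all.

6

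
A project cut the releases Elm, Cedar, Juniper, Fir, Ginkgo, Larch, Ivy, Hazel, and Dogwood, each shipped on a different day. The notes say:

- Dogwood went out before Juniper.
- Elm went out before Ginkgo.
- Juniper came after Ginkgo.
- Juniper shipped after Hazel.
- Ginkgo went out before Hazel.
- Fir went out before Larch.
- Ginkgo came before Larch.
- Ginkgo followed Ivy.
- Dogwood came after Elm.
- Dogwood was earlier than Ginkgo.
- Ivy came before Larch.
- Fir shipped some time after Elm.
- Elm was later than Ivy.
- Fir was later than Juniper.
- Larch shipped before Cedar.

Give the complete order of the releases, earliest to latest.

Ivy, Elm, Dogwood, Ginkgo, Hazel, Juniper, Fir, Larch, Cedar

The constraints fix every adjacent pair, so only one ordering works:
Ivy → Elm → Dogwood → Ginkgo → Hazel → Juniper → Fir → Larch → Cedar.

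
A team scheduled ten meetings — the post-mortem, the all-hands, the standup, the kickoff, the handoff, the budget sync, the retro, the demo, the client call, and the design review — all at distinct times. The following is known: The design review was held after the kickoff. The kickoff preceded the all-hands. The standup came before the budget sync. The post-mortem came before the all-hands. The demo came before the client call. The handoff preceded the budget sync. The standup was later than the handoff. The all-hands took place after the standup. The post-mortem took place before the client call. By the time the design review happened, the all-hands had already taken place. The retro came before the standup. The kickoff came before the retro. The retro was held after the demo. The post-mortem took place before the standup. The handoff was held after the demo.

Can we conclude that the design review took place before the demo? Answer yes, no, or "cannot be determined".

no

Tracing the constraints gives the demo → the handoff → the standup → the all-hands → the design review, so the demo must come before the design review.
That means the design review cannot be before the demo.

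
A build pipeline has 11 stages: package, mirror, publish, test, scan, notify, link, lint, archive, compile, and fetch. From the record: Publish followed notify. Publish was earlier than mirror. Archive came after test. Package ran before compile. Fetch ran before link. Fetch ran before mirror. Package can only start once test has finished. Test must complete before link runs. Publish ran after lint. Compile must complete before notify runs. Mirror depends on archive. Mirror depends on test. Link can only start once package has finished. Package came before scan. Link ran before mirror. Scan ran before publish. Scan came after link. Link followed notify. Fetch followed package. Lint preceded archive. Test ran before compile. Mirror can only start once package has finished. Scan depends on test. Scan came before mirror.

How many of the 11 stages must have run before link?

Directly stated before link: fetch, notify, package, and test.
Compile reaches link via compile → notify → link.
That's compile, fetch, notify, package, and test — 5 in all.

5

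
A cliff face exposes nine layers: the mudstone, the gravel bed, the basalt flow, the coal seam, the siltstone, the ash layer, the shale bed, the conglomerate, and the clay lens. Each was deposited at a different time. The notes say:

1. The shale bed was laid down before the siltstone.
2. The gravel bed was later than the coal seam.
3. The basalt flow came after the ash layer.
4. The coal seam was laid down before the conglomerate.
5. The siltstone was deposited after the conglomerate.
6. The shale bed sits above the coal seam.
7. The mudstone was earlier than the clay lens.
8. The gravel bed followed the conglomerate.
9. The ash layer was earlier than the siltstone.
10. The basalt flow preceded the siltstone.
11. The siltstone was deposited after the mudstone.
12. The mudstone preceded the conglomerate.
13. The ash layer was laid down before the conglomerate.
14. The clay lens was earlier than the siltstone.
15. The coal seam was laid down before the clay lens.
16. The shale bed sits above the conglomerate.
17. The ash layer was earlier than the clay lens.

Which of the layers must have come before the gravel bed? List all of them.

Directly stated before the gravel bed: the coal seam and the conglomerate.
The ash layer reaches the gravel bed via the ash layer → the conglomerate → the gravel bed.
The mudstone reaches the gravel bed via the mudstone → the conglomerate → the gravel bed.

the ash layer, the coal seam, the conglomerate, the mudstone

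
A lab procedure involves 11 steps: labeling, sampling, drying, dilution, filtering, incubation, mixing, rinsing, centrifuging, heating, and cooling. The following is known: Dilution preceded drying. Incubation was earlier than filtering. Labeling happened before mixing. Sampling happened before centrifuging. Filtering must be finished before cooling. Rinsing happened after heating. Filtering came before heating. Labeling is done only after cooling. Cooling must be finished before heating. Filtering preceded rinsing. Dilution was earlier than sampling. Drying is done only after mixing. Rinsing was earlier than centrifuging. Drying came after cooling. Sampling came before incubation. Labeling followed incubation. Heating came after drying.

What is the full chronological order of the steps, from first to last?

The constraints fix every adjacent pair, so only one ordering works:
dilution → sampling → incubation → filtering → cooling → labeling → mixing → drying → heating → rinsing → centrifuging.

dilution, sampling, incubation, filtering, cooling, labeling, mixing, drying, heating, rinsing, centrifuging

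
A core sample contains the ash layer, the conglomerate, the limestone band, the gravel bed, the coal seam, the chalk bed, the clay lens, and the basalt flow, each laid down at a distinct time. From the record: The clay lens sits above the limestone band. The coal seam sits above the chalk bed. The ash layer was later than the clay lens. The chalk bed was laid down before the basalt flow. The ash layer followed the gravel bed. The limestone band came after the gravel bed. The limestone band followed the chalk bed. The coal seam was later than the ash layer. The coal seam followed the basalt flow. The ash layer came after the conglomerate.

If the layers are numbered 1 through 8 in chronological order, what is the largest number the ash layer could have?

7

The ash layer must come before the coal seam — 1 layer forced after it.
Everything else can be placed before the ash layer in some valid order, so the ash layer can sit as late as position 8 − 1 = 7.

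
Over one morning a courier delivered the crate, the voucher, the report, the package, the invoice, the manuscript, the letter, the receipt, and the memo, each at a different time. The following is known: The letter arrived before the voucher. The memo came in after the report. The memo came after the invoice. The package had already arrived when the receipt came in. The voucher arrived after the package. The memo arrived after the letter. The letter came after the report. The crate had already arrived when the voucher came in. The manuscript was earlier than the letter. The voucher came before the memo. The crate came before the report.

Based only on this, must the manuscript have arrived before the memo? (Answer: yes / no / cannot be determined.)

Chain the constraints: the manuscript → the letter → the memo. Each link is directly stated, so the manuscript comes before the memo.

yes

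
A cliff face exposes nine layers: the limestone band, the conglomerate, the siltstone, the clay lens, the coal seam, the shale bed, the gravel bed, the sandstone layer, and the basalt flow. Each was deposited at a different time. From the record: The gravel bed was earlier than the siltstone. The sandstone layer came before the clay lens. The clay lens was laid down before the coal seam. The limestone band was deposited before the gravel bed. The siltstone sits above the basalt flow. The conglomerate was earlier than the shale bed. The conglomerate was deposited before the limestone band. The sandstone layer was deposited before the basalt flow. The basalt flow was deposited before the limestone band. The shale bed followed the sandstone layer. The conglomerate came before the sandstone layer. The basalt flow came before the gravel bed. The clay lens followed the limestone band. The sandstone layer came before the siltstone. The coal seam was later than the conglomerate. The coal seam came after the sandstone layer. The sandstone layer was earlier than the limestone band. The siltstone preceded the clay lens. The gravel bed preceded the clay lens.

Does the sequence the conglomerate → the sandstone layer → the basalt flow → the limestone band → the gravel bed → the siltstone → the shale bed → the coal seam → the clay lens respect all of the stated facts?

The constraints require the clay lens before the coal seam, but in the proposed sequence the coal seam appears ahead of the clay lens. That one violation is enough.

no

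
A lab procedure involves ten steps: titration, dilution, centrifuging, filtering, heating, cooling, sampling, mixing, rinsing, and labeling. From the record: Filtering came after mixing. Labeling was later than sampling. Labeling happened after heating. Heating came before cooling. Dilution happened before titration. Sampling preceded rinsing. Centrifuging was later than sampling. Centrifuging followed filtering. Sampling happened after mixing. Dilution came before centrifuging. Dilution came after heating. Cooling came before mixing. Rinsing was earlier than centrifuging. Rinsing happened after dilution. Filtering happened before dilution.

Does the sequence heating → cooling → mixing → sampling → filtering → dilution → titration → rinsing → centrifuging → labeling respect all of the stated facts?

Check each stated constraint against the proposed order — e.g. sampling is ahead of labeling; heating is ahead of labeling. Every pair is in the required order; nothing is violated.

yes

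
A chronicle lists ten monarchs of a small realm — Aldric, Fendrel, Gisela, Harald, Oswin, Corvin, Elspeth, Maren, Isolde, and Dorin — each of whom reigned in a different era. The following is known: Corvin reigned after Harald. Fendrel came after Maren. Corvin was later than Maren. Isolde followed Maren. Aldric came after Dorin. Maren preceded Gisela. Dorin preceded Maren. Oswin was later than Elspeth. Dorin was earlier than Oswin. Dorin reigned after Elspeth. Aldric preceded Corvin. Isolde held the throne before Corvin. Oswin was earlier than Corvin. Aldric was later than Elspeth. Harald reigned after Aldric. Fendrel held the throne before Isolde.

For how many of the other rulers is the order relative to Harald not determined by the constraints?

5

Forced before Harald: Aldric, Dorin, and Elspeth; forced after Harald: Corvin.
That leaves Fendrel, Gisela, Isolde, Maren, and Oswin with no forced order relative to Harald — 5.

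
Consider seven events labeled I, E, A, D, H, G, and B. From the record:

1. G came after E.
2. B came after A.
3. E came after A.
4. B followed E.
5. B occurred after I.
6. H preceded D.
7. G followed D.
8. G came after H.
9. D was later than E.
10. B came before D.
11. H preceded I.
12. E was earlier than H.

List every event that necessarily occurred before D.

A, B, E, H, I

Directly stated before D: B, E, and H.
A reaches D via A → B → D.
I reaches D via I → B → D.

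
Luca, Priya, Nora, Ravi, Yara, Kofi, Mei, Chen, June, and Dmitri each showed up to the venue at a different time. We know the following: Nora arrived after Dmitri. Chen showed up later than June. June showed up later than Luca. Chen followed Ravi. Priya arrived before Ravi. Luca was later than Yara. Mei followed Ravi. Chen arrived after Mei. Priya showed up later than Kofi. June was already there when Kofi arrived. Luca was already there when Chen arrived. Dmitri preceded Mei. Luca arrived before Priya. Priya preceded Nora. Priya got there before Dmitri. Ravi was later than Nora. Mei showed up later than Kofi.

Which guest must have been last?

Every other guest has a chain of constraints placing them before Chen, so Chen is last.

Chen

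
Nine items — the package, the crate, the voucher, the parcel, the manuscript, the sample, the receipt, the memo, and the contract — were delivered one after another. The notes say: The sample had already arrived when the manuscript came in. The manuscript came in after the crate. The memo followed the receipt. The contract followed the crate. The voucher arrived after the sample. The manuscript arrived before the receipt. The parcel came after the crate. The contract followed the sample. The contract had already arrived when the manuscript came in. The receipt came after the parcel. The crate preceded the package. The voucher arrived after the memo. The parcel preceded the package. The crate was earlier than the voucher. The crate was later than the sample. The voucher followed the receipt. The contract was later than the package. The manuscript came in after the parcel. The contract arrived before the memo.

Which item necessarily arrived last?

Every other item has a chain of constraints placing it before the voucher, so the voucher is last.

the voucher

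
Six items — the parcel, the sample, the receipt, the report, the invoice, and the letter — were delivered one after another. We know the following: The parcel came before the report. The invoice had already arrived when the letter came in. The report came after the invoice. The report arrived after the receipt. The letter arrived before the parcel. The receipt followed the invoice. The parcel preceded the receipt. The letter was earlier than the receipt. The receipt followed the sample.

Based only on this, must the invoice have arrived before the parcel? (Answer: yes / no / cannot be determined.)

yes

Chain the constraints: the invoice → the letter → the parcel. Each link is directly stated, so the invoice comes before the parcel.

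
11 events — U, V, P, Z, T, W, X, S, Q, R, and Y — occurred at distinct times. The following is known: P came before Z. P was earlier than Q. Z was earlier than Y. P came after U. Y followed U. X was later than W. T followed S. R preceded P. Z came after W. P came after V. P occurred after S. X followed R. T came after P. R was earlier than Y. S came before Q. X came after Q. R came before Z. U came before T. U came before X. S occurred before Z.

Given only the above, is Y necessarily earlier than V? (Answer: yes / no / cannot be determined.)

Tracing the constraints gives V → P → Z → Y, so V must come before Y.
That means Y cannot be before V.

no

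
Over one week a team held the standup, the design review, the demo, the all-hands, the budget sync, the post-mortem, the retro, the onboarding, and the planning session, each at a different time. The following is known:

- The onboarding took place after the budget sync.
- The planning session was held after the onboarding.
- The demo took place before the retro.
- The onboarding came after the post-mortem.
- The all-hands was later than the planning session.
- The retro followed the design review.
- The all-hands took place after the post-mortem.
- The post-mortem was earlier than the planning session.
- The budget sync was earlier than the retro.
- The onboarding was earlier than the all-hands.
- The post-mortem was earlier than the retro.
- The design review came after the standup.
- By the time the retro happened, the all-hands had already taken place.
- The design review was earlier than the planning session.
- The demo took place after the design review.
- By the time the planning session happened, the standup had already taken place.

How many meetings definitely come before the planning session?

Directly stated before the planning session: the design review, the onboarding, the post-mortem, and the standup.
The budget sync reaches the planning session via the budget sync → the onboarding → the planning session.
That's the budget sync, the design review, the onboarding, the post-mortem, and the standup — 5 in all.

5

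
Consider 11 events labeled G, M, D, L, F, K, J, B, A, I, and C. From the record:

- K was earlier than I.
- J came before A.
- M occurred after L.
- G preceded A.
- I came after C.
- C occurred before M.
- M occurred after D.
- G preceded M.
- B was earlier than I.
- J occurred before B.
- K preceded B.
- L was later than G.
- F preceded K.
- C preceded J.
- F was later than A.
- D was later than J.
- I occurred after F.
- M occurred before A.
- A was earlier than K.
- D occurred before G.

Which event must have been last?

Every other event has a chain of constraints placing it before I, so I is last.

I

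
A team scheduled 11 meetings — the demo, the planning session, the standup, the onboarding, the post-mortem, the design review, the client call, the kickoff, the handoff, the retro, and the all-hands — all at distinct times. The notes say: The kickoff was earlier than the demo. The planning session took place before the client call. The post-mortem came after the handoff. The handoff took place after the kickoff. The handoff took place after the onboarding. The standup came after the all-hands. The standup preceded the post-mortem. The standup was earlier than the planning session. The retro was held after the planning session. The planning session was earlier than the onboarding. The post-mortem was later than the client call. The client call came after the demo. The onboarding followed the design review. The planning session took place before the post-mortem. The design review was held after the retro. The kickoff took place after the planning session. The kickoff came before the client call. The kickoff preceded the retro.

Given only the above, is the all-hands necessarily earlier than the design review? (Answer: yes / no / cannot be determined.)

yes

Chain the constraints: the all-hands → the standup → the planning session → the retro → the design review. Each link is directly stated, so the all-hands comes before the design review.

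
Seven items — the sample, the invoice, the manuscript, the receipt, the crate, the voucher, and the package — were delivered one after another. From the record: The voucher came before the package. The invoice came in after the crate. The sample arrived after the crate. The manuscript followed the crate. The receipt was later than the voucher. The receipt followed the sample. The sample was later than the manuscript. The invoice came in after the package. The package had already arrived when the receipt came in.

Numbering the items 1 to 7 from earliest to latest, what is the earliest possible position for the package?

The voucher must come before the package — 1 forced predecessor.
Nothing else is forced ahead of the package, so its earliest slot is position 1 + 1 = 2.

2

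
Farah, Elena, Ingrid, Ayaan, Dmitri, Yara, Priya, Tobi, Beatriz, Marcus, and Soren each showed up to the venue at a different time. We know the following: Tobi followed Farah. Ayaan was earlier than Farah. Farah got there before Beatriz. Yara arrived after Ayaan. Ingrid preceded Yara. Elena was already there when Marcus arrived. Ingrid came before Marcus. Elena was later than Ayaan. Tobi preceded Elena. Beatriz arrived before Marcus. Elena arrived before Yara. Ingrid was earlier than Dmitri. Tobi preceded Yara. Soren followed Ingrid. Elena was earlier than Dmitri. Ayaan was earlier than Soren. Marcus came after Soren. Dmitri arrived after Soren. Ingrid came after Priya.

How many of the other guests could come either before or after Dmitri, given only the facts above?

3

Forced before Dmitri: Ayaan, Elena, Farah, Ingrid, Priya, Soren, and Tobi.
That leaves Beatriz, Marcus, and Yara with no forced order relative to Dmitri — 3.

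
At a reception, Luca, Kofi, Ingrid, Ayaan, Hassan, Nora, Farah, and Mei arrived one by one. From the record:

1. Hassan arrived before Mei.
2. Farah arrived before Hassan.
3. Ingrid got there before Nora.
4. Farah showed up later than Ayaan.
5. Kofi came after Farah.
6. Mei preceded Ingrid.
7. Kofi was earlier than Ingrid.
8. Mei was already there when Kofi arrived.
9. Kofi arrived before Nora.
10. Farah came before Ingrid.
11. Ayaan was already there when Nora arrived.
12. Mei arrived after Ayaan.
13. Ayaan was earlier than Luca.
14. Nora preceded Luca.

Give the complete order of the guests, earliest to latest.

Ayaan, Farah, Hassan, Mei, Kofi, Ingrid, Nora, Luca

The constraints fix every adjacent pair, so only one ordering works:
Ayaan → Farah → Hassan → Mei → Kofi → Ingrid → Nora → Luca.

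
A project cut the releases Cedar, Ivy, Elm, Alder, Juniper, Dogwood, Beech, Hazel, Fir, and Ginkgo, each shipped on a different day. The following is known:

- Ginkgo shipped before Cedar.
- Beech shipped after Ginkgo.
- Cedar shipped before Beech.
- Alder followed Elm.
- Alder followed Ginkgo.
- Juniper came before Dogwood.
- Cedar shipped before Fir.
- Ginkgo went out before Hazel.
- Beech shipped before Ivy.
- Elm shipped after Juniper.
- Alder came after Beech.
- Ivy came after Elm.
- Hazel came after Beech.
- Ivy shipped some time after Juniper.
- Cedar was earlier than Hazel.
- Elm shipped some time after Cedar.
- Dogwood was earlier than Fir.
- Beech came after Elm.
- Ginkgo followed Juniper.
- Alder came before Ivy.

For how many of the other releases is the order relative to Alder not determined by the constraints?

Forced before Alder: Beech, Cedar, Elm, Ginkgo, and Juniper; forced after Alder: Ivy.
That leaves Dogwood, Fir, and Hazel with no forced order relative to Alder — 3.

3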